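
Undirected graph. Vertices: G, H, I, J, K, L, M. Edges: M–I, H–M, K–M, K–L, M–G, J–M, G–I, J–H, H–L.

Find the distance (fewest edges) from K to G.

Distance 0: K.
Distance 1: L, M.
Distance 2: G, H, I, J — contains G.

2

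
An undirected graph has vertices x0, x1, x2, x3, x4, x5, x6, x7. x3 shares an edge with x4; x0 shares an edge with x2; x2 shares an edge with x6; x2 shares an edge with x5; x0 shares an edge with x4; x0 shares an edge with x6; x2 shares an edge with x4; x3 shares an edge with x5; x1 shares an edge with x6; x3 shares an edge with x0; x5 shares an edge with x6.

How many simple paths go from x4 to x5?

15

x4–x0–x2–x5
x4–x0–x2–x6–x5
x4–x0–x3–x5
x4–x0–x6–x2–x5
x4–x0–x6–x5
x4–x2–x0–x3–x5
x4–x2–x0–x6–x5
x4–x2–x5
x4–x2–x6–x0–x3–x5
x4–x2–x6–x5
x4–x3–x0–x2–x5
x4–x3–x0–x2–x6–x5
x4–x3–x0–x6–x2–x5
x4–x3–x0–x6–x5
x4–x3–x5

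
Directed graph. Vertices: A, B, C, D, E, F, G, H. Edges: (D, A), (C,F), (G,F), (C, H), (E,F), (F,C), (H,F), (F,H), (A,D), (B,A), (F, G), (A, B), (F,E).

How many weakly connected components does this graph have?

2

From A: component {A, B, D}.
From C: component {C, E, F, G, H}.
That's 2 components.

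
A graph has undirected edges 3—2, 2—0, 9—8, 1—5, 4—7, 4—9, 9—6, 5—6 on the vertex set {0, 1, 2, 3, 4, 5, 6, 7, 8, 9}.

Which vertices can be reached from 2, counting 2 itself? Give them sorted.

Start at 2.
Its neighbours: 0, 3.
Nothing further is reachable.

0, 2, 3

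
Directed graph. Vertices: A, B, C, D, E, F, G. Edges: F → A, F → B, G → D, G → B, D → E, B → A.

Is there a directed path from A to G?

No

A has no outgoing edges, so nothing is reachable from it.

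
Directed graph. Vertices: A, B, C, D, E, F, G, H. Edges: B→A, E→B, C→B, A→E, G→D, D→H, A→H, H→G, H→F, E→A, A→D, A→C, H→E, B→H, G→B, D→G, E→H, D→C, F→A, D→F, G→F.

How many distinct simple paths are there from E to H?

E→A→C→B→H
E→A→D→C→B→H
E→A→D→G→B→H
E→A→D→H
E→A→H
E→B→A→D→H
E→B→A→H
E→B→H
E→H

9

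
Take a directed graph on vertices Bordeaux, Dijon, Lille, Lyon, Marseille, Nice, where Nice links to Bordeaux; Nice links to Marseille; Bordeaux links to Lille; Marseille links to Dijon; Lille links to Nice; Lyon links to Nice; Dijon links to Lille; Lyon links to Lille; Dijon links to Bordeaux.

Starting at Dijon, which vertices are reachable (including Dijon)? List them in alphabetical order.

Start at Dijon.
Its neighbours: Bordeaux, Lille.
Then their neighbours: Nice.
Then next layer: Marseille.
Nothing further is reachable.

Bordeaux, Dijon, Lille, Marseille, Nice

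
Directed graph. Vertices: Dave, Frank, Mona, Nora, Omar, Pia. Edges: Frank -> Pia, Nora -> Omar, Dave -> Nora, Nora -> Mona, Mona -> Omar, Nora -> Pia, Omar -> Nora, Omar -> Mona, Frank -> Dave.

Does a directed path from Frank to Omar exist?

Yes

Explore from Frank.
Distance 1: reach Dave, Pia.
Distance 2: reach Nora.
Distance 3: reach Mona, Omar.
Found Omar.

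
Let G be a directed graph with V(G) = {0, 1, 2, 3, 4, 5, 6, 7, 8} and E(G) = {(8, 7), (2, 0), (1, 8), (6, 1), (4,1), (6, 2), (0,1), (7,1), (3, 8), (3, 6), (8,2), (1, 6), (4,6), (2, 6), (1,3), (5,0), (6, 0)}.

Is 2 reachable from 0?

Explore from 0.
Distance 1: reach 1.
Distance 2: reach 3, 6, 8.
Distance 3: reach 2, 7.
Found 2.

Yes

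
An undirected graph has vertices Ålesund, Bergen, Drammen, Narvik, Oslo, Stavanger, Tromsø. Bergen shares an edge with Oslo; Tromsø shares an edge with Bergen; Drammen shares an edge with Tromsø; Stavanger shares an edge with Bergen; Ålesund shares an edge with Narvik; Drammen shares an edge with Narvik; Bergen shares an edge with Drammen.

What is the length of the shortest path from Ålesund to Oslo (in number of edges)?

Distance 0: Ålesund.
Distance 1: Narvik.
Distance 2: Drammen.
Distance 3: Bergen, Tromsø.
Distance 4: Oslo, Stavanger — contains Oslo.

4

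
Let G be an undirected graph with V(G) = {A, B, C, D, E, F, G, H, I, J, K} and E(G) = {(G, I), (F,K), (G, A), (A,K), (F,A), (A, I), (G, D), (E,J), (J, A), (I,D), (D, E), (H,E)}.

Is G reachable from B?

B has no edges, so nothing is reachable from it.

No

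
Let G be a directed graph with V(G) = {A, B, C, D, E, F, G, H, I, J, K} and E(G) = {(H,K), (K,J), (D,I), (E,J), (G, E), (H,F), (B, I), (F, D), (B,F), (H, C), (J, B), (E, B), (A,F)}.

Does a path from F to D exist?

Yes

Explore from F.
Distance 1: reach D.
Found D.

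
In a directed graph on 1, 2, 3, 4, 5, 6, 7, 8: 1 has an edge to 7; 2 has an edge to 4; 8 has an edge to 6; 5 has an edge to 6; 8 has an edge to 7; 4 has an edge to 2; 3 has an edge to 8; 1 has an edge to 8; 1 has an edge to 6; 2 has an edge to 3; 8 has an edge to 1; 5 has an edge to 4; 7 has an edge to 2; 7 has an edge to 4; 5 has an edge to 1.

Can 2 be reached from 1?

Explore from 1.
Distance 1: reach 6, 7, 8.
Distance 2: reach 2, 4.
Found 2.

Yes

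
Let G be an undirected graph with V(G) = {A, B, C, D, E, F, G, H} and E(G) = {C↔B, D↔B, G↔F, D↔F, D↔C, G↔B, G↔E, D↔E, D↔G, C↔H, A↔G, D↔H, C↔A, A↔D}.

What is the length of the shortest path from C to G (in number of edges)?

Distance 0: C.
Distance 1: A, B, D, H.
Distance 2: E, F, G — contains G.

2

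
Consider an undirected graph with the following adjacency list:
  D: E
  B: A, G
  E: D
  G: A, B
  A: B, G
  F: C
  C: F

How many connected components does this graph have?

From A: component {A, B, G}.
From C: component {C, F}.
From D: component {D, E}.
That's 3 components.

3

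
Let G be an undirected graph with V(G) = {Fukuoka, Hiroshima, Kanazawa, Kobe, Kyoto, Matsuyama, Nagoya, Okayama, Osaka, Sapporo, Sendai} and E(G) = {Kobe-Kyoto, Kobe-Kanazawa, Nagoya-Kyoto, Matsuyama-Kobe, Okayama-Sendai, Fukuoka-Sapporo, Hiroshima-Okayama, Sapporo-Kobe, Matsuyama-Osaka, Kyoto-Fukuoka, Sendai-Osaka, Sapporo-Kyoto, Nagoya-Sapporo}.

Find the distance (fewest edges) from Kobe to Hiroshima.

Distance 0: Kobe.
Distance 1: Kanazawa, Kyoto, Matsuyama, Sapporo.
Distance 2: Fukuoka, Nagoya, Osaka.
Distance 3: Sendai.
Distance 4: Okayama.
Distance 5: Hiroshima — contains Hiroshima.

5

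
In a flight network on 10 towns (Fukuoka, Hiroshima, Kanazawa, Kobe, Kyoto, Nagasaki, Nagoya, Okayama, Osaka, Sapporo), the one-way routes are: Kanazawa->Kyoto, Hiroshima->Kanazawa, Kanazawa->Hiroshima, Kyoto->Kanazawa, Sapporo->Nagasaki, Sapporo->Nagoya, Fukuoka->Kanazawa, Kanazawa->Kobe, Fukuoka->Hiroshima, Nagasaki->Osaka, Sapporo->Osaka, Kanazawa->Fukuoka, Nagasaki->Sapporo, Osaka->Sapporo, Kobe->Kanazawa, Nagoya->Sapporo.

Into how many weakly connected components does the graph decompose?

From Fukuoka: component {Fukuoka, Hiroshima, Kanazawa, Kobe, Kyoto}.
From Nagasaki: component {Nagasaki, Nagoya, Osaka, Sapporo}.
From Okayama: component {Okayama}.
That's 3 components.

3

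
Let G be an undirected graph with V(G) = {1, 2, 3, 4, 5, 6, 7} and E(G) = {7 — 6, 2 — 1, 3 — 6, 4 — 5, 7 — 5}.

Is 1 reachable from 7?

No

Explore from 7.
Distance 1: reach 5, 6.
Distance 2: reach 3, 4.
The search is exhausted without reaching 1; it lies in a different component.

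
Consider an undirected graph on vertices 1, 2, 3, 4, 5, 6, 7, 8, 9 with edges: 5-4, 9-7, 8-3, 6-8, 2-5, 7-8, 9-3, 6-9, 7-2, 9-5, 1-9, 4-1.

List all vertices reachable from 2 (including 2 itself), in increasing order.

1, 2, 3, 4, 5, 6, 7, 8, 9

Start at 2.
Its neighbours: 5, 7.
Then their neighbours: 4, 8, 9.
Then next layer: 1, 3, 6.
Every vertex is now reached.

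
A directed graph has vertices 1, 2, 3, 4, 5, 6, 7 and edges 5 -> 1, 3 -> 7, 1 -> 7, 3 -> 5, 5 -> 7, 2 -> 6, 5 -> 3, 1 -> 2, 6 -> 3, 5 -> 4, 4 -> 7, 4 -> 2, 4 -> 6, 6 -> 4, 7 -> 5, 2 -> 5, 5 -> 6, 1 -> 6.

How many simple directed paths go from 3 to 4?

8

3→5→1→2→6→4
3→5→1→6→4
3→5→4
3→5→6→4
3→7→5→1→2→6→4
3→7→5→1→6→4
3→7→5→4
3→7→5→6→4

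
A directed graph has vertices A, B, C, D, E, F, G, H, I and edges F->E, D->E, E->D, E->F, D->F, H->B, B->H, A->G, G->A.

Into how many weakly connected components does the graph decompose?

From A: component {A, G}.
From B: component {B, H}.
From C: component {C}.
From D: component {D, E, F}.
From I: component {I}.
That's 5 components.

5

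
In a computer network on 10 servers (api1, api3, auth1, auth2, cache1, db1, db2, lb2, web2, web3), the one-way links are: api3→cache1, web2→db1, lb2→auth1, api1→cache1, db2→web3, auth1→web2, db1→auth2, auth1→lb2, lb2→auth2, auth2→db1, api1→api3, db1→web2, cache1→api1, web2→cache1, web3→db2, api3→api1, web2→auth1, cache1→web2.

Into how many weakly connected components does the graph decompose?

From api1: component {api1, api3, auth1, auth2, cache1, db1, lb2, web2}.
From db2: component {db2, web3}.
That's 2 components.

2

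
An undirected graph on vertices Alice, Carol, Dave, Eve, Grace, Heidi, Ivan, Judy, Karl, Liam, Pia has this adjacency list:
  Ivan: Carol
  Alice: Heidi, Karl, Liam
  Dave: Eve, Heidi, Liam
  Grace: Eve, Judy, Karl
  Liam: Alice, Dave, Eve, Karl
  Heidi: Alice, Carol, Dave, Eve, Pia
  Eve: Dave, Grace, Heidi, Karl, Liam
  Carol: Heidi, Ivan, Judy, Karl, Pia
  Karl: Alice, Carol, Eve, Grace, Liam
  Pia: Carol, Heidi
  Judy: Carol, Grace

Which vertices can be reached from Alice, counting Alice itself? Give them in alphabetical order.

Alice, Carol, Dave, Eve, Grace, Heidi, Ivan, Judy, Karl, Liam, Pia

Start at Alice.
Its neighbours: Heidi, Karl, Liam.
Then their neighbours: Carol, Dave, Eve, Grace, Pia.
Then next layer: Ivan, Judy.
Every vertex is now reached.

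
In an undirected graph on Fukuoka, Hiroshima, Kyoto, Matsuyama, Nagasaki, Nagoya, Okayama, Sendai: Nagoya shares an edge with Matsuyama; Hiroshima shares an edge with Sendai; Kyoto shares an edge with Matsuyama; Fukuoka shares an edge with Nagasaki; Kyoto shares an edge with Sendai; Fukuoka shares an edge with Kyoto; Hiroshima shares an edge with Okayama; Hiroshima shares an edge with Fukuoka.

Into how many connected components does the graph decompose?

From Fukuoka: component {Fukuoka, Hiroshima, Kyoto, Matsuyama, Nagasaki, Nagoya, Okayama, Sendai}.
That's 1 component.

1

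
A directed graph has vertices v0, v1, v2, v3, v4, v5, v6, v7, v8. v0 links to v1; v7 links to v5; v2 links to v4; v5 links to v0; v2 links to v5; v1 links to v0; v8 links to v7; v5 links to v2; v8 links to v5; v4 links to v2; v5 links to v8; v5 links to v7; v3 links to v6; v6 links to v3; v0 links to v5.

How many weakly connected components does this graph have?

2

From v0: component {v0, v1, v2, v4, v5, v7, v8}.
From v3: component {v3, v6}.
That's 2 components.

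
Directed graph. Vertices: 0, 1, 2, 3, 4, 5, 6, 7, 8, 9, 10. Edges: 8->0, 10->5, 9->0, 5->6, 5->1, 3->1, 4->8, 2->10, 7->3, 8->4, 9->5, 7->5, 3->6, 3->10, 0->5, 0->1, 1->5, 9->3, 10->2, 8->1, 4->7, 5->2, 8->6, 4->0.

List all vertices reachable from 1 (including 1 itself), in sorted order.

1, 2, 5, 6, 10

Start at 1.
Its neighbours: 5.
Then their neighbours: 2, 6.
Then next layer: 10.
Nothing further is reachable.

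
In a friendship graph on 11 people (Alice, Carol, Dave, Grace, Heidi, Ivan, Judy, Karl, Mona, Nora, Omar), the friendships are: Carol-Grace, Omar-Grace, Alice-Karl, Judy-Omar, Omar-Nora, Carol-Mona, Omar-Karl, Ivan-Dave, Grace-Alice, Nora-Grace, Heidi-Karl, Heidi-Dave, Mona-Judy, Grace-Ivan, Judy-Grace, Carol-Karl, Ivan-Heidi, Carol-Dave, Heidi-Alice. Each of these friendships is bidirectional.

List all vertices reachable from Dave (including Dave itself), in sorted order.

Alice, Carol, Dave, Grace, Heidi, Ivan, Judy, Karl, Mona, Nora, Omar

Start at Dave.
Its neighbours: Carol, Heidi, Ivan.
Then their neighbours: Alice, Grace, Karl, Mona.
Then next layer: Judy, Nora, Omar.
Every vertex is now reached.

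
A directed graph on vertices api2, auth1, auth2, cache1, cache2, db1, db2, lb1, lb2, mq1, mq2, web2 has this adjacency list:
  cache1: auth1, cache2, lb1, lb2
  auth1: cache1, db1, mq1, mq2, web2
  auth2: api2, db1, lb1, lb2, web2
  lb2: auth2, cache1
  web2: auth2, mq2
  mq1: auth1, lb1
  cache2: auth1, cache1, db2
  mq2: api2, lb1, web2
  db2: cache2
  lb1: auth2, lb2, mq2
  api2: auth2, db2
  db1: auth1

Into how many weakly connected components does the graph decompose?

1

From api2: component {api2, auth1, auth2, cache1, cache2, db1, db2, lb1, lb2, mq1, mq2, web2}.
That's 1 component.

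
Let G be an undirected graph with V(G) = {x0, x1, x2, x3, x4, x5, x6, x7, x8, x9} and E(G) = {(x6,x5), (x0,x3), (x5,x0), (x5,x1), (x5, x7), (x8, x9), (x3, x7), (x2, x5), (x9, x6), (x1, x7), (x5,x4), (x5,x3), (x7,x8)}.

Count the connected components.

1

From x0: component {x0, x1, x2, x3, x4, x5, x6, x7, x8, x9}.
That's 1 component.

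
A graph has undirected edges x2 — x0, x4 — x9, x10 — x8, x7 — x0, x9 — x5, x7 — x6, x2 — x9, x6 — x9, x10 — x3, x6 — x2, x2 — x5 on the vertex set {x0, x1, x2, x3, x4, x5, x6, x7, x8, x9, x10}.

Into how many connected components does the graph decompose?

From x0: component {x0, x2, x4, x5, x6, x7, x9}.
From x1: component {x1}.
From x3: component {x3, x8, x10}.
That's 3 components.

3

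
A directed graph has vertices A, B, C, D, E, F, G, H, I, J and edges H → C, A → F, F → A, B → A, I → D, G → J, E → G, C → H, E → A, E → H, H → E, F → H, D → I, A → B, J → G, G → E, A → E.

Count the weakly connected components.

2

From A: component {A, B, C, E, F, G, H, J}.
From D: component {D, I}.
That's 2 components.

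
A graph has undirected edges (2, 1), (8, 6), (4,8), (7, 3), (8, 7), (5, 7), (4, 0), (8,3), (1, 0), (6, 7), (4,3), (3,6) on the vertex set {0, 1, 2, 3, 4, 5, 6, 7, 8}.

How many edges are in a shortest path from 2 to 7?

5

Distance 0: 2.
Distance 1: 1.
Distance 2: 0.
Distance 3: 4.
Distance 4: 3, 8.
Distance 5: 6, 7 — contains 7.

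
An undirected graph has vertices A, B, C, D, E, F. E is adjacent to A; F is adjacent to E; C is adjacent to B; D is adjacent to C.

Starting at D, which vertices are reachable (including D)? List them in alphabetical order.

B, C, D

Start at D.
Its neighbours: C.
Then their neighbours: B.
Nothing further is reachable.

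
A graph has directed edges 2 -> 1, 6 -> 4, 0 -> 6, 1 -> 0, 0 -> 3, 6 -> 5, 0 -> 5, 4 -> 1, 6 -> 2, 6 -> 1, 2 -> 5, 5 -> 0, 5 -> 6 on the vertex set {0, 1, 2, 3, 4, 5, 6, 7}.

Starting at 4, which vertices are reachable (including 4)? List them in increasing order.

Start at 4.
Its neighbours: 1.
Then their neighbours: 0.
Then next layer: 3, 5, 6.
Then next layer: 2.
Nothing further is reachable.

0, 1, 2, 3, 4, 5, 6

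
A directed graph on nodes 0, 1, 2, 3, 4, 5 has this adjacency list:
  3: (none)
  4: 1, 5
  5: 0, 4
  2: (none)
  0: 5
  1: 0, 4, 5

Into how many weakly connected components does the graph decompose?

From 0: component {0, 1, 4, 5}.
From 2: component {2}.
From 3: component {3}.
That's 3 components.

3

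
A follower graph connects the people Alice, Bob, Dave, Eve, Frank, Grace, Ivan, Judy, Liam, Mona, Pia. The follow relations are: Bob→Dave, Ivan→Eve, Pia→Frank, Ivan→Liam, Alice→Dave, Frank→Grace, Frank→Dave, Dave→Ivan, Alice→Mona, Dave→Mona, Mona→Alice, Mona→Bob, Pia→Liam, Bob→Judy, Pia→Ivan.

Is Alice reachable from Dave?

Explore from Dave.
Distance 1: reach Ivan, Mona.
Distance 2: reach Alice, Bob, Eve, Liam.
Found Alice.

Yes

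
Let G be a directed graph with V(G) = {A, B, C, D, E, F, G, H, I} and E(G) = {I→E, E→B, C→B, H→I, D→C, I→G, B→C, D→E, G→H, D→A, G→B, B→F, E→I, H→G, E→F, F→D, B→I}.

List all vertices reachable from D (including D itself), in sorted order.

Start at D.
Its neighbours: A, C, E.
Then their neighbours: B, F, I.
Then next layer: G.
Then next layer: H.
Every vertex is now reached.

A, B, C, D, E, F, G, H, I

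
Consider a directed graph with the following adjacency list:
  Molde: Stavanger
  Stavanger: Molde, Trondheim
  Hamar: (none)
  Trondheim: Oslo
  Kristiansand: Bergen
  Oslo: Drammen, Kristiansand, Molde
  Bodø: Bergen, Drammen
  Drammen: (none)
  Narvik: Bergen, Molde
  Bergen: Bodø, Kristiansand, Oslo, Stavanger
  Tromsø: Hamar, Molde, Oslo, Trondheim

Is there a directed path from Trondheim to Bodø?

Yes

Explore from Trondheim.
Distance 1: reach Oslo.
Distance 2: reach Drammen, Kristiansand, Molde.
Distance 3: reach Bergen, Stavanger.
Distance 4: reach Bodø.
Found Bodø.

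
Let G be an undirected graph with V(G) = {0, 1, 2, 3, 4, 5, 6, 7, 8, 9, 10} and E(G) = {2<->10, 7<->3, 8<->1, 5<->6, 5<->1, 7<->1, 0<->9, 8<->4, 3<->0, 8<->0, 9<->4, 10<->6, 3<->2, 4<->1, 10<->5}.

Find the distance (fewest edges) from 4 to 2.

Distance 0: 4.
Distance 1: 1, 8, 9.
Distance 2: 0, 5, 7.
Distance 3: 3, 6, 10.
Distance 4: 2 — contains 2.

4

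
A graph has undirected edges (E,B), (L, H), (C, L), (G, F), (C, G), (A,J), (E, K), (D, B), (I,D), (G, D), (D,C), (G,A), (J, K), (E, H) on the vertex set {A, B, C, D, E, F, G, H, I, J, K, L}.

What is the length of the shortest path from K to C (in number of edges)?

Distance 0: K.
Distance 1: E, J.
Distance 2: A, B, H.
Distance 3: D, G, L.
Distance 4: C, F, I — contains C.

4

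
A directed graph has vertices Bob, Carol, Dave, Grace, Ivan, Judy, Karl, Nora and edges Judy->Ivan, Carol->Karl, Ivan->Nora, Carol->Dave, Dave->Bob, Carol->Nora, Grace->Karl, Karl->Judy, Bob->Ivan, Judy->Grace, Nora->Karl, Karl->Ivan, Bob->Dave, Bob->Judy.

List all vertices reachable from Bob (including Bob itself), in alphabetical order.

Start at Bob.
Its neighbours: Dave, Ivan, Judy.
Then their neighbours: Grace, Nora.
Then next layer: Karl.
Nothing further is reachable.

Bob, Dave, Grace, Ivan, Judy, Karl, Nora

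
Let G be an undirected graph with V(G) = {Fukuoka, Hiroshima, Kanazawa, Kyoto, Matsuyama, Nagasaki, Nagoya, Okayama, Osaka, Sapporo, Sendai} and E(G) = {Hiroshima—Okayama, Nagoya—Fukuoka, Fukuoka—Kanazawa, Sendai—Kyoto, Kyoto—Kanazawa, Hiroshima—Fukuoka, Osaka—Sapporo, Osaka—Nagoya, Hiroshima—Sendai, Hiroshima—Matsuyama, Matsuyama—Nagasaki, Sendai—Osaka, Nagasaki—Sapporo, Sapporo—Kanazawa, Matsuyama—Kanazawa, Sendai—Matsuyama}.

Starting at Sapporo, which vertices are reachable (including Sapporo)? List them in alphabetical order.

Start at Sapporo.
Its neighbours: Kanazawa, Nagasaki, Osaka.
Then their neighbours: Fukuoka, Kyoto, Matsuyama, Nagoya, Sendai.
Then next layer: Hiroshima.
Then next layer: Okayama.
Every vertex is now reached.

Fukuoka, Hiroshima, Kanazawa, Kyoto, Matsuyama, Nagasaki, Nagoya, Okayama, Osaka, Sapporo, Sendai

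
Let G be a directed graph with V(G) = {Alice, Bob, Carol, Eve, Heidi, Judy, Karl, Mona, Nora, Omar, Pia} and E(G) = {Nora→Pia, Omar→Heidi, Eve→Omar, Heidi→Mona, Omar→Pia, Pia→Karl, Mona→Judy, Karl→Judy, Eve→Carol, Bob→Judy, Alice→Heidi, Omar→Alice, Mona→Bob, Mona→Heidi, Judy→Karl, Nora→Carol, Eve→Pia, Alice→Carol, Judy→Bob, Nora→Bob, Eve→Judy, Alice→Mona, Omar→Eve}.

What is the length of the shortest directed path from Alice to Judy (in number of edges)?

Distance 0: Alice.
Distance 1: Carol, Heidi, Mona.
Distance 2: Bob, Judy — contains Judy.

2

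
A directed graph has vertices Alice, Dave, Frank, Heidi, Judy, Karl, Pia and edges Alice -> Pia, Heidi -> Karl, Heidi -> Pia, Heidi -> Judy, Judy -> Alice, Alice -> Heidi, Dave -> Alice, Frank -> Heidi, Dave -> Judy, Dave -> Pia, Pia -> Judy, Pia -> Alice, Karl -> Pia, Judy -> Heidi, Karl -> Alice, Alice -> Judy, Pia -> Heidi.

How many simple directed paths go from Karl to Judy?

9

Karl→Alice→Heidi→Judy
Karl→Alice→Heidi→Pia→Judy
Karl→Alice→Judy
Karl→Alice→Pia→Heidi→Judy
Karl→Alice→Pia→Judy
Karl→Pia→Alice→Heidi→Judy
Karl→Pia→Alice→Judy
Karl→Pia→Heidi→Judy
Karl→Pia→Judy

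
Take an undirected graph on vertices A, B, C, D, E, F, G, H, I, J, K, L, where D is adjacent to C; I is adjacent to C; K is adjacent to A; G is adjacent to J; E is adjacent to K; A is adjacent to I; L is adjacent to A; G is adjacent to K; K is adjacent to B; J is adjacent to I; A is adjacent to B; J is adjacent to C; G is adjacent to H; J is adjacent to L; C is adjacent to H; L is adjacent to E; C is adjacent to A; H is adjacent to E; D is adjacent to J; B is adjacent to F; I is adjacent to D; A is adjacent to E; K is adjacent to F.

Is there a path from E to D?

Explore from E.
Distance 1: reach A, H, K, L.
Distance 2: reach B, C, F, G, I, J.
Distance 3: reach D.
Found D.

Yes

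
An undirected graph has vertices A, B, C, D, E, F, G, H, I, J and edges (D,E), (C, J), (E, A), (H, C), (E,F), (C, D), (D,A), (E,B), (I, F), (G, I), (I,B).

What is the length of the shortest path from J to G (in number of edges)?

Distance 0: J.
Distance 1: C.
Distance 2: D, H.
Distance 3: A, E.
Distance 4: B, F.
Distance 5: I.
Distance 6: G — contains G.

6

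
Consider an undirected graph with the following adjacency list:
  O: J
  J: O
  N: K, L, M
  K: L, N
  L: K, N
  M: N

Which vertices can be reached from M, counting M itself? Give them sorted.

K, L, M, N

Start at M.
Its neighbours: N.
Then their neighbours: K, L.
Nothing further is reachable.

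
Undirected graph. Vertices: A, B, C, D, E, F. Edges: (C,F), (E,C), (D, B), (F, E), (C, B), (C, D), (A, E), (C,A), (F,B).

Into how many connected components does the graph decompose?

From A: component {A, B, C, D, E, F}.
That's 1 component.

1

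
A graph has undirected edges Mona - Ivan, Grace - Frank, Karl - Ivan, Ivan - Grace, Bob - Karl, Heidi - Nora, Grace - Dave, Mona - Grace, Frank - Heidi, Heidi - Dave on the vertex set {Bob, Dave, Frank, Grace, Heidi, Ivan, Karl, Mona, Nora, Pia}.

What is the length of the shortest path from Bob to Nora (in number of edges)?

Distance 0: Bob.
Distance 1: Karl.
Distance 2: Ivan.
Distance 3: Grace, Mona.
Distance 4: Dave, Frank.
Distance 5: Heidi.
Distance 6: Nora — contains Nora.

6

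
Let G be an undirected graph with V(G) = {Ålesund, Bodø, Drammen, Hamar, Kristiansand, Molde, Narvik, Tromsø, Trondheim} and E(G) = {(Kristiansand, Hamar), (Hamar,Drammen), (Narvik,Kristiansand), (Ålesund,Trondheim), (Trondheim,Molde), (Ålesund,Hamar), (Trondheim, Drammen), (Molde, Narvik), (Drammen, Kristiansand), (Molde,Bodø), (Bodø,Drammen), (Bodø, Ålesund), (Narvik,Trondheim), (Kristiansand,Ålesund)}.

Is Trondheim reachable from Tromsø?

Tromsø has no edges, so nothing is reachable from it.

No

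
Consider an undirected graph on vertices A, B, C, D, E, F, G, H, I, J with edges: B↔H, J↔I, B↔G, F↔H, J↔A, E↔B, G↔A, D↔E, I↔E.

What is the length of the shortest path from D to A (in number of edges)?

4

Distance 0: D.
Distance 1: E.
Distance 2: B, I.
Distance 3: G, H, J.
Distance 4: A, F — contains A.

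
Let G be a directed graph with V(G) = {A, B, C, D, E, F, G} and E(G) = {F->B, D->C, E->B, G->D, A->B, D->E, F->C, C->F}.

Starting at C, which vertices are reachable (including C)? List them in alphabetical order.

B, C, F

Start at C.
Its neighbours: F.
Then their neighbours: B.
Nothing further is reachable.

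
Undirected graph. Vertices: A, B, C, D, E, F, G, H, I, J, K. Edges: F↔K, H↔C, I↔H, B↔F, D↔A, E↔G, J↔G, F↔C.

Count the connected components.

3

From A: component {A, D}.
From B: component {B, C, F, H, I, K}.
From E: component {E, G, J}.
That's 3 components.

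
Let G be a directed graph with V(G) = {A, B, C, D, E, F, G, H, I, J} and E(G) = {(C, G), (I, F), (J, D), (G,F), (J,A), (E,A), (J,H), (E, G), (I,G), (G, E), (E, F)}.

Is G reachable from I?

Explore from I.
Distance 1: reach F, G.
Found G.

Yes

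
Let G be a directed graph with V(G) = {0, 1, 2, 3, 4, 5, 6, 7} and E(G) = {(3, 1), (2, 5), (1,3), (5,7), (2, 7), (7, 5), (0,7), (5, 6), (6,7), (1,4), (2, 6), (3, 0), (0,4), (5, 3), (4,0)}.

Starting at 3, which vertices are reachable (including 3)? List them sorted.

Start at 3.
Its neighbours: 0, 1.
Then their neighbours: 4, 7.
Then next layer: 5.
Then next layer: 6.
Nothing further is reachable.

0, 1, 3, 4, 5, 6, 7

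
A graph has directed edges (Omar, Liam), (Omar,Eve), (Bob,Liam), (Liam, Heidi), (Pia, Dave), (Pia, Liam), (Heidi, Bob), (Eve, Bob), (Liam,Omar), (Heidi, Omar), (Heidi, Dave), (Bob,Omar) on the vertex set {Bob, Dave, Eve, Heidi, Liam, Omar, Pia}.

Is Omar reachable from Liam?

Yes

Explore from Liam.
Distance 1: reach Heidi, Omar.
Found Omar.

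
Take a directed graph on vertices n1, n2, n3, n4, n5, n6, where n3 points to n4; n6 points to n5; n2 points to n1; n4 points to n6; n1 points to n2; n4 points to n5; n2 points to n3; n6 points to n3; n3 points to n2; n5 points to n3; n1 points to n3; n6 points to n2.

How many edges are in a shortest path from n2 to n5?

Distance 0: n2.
Distance 1: n1, n3.
Distance 2: n4.
Distance 3: n5, n6 — contains n5.

3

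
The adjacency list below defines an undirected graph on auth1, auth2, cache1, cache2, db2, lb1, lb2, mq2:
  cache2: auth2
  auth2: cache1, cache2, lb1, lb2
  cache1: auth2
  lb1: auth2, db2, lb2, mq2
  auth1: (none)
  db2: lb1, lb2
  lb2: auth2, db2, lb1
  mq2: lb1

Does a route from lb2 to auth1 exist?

Explore from lb2.
Distance 1: reach auth2, db2, lb1.
Distance 2: reach cache1, cache2, mq2.
The search is exhausted without reaching auth1; it lies in a different component.

No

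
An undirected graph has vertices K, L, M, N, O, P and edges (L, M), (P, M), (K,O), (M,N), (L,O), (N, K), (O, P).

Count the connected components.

From K: component {K, L, M, N, O, P}.
That's 1 component.

1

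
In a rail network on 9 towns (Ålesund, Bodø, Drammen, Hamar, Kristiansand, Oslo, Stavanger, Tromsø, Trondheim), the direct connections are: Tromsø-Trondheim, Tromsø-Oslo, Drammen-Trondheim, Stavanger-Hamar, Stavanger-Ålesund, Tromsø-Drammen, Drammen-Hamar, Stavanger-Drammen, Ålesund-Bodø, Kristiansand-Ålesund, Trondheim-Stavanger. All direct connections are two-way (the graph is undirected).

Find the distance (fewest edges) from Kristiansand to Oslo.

Distance 0: Kristiansand.
Distance 1: Ålesund.
Distance 2: Bodø, Stavanger.
Distance 3: Drammen, Hamar, Trondheim.
Distance 4: Tromsø.
Distance 5: Oslo — contains Oslo.

5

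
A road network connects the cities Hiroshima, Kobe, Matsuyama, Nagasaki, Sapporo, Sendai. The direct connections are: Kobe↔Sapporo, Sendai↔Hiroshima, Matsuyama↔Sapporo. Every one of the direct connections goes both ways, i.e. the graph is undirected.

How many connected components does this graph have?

From Hiroshima: component {Hiroshima, Sendai}.
From Kobe: component {Kobe, Matsuyama, Sapporo}.
From Nagasaki: component {Nagasaki}.
That's 3 components.

3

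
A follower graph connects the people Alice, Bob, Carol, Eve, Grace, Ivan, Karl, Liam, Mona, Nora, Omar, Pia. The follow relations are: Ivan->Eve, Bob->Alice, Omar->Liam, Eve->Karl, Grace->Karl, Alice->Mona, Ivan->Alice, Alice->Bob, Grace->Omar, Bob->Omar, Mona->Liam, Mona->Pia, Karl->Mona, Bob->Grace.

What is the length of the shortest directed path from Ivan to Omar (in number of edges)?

3

Distance 0: Ivan.
Distance 1: Alice, Eve.
Distance 2: Bob, Karl, Mona.
Distance 3: Grace, Liam, Omar, Pia — contains Omar.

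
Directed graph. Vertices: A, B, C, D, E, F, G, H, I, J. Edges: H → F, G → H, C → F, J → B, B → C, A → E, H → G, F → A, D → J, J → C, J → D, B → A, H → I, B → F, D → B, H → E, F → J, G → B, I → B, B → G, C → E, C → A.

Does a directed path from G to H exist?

Explore from G.
Distance 1: reach B, H.
Found H.

Yes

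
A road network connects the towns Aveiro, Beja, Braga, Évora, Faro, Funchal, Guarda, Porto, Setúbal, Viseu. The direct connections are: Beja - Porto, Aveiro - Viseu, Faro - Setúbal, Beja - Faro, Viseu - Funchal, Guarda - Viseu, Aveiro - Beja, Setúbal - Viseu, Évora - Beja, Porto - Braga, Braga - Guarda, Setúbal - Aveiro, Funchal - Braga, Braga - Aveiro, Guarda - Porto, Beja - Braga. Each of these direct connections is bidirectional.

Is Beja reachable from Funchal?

Yes

Explore from Funchal.
Distance 1: reach Braga, Viseu.
Distance 2: reach Aveiro, Beja, Guarda, Porto, Setúbal.
Found Beja.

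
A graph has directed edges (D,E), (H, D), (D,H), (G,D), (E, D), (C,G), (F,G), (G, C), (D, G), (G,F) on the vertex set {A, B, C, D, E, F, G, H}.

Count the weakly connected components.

From A: component {A}.
From B: component {B}.
From C: component {C, D, E, F, G, H}.
That's 3 components.

3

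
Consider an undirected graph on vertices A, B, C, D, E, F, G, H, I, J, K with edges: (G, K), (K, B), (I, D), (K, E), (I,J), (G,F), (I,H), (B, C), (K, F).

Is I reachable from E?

No

Explore from E.
Distance 1: reach K.
Distance 2: reach B, F, G.
Distance 3: reach C.
The search is exhausted without reaching I; it lies in a different component.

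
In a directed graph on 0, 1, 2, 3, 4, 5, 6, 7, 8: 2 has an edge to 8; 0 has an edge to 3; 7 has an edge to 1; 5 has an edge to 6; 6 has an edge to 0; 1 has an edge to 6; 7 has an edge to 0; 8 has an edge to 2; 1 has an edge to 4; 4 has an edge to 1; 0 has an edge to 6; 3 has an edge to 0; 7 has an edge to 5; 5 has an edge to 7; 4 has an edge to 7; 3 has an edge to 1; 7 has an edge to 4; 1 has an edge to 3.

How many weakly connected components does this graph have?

2

From 0: component {0, 1, 3, 4, 5, 6, 7}.
From 2: component {2, 8}.
That's 2 components.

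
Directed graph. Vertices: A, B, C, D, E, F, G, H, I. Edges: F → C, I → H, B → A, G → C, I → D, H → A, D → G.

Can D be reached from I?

Yes

Explore from I.
Distance 1: reach D, H.
Found D.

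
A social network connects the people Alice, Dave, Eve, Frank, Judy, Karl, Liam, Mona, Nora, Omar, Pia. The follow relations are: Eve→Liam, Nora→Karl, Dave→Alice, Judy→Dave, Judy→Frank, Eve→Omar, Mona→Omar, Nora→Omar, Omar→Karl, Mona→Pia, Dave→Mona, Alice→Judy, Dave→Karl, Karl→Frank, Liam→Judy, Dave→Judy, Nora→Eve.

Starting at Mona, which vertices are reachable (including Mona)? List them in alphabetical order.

Frank, Karl, Mona, Omar, Pia

Start at Mona.
Its neighbours: Omar, Pia.
Then their neighbours: Karl.
Then next layer: Frank.
Nothing further is reachable.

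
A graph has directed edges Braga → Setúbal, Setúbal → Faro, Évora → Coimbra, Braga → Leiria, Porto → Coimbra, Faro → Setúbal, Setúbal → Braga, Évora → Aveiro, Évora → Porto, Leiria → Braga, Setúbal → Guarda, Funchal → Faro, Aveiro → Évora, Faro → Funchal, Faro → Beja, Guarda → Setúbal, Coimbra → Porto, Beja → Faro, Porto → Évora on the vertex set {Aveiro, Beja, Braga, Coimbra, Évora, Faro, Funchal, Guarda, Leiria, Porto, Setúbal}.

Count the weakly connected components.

From Aveiro: component {Aveiro, Coimbra, Évora, Porto}.
From Beja: component {Beja, Braga, Faro, Funchal, Guarda, Leiria, Setúbal}.
That's 2 components.

2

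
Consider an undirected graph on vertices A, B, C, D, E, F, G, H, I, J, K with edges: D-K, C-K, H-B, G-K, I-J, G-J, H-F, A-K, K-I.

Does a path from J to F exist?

No

Explore from J.
Distance 1: reach G, I.
Distance 2: reach K.
Distance 3: reach A, C, D.
The search is exhausted without reaching F; it lies in a different component.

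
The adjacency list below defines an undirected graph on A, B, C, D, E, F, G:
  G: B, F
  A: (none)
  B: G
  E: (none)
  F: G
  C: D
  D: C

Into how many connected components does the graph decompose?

From A: component {A}.
From B: component {B, F, G}.
From C: component {C, D}.
From E: component {E}.
That's 4 components.

4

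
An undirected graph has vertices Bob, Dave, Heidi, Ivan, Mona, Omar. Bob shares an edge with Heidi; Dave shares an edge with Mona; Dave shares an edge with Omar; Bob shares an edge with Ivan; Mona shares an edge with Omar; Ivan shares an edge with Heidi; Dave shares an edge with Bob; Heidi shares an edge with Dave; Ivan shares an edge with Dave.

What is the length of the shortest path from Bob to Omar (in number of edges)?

Distance 0: Bob.
Distance 1: Dave, Heidi, Ivan.
Distance 2: Mona, Omar — contains Omar.

2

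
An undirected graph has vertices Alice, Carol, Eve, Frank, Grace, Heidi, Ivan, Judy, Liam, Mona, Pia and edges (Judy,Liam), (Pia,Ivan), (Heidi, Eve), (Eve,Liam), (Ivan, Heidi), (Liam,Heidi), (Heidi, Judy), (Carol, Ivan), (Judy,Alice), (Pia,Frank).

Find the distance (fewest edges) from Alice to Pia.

4

Distance 0: Alice.
Distance 1: Judy.
Distance 2: Heidi, Liam.
Distance 3: Eve, Ivan.
Distance 4: Carol, Pia — contains Pia.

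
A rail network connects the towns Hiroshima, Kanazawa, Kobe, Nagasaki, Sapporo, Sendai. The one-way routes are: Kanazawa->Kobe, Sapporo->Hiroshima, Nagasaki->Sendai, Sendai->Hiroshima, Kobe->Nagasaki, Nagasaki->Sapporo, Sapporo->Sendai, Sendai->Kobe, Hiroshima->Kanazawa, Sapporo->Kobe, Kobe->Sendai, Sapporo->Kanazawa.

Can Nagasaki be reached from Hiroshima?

Yes

Explore from Hiroshima.
Distance 1: reach Kanazawa.
Distance 2: reach Kobe.
Distance 3: reach Nagasaki, Sendai.
Found Nagasaki.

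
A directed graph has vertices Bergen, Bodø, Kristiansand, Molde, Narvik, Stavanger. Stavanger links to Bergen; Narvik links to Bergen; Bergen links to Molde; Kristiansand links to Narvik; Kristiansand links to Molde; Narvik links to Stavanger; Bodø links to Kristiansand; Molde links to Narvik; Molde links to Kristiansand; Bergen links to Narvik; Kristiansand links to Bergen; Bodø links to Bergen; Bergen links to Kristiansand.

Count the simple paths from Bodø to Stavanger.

9

Bodø→Bergen→Kristiansand→Molde→Narvik→Stavanger
Bodø→Bergen→Kristiansand→Narvik→Stavanger
Bodø→Bergen→Molde→Kristiansand→Narvik→Stavanger
Bodø→Bergen→Molde→Narvik→Stavanger
Bodø→Bergen→Narvik→Stavanger
Bodø→Kristiansand→Bergen→Molde→Narvik→Stavanger
Bodø→Kristiansand→Bergen→Narvik→Stavanger
Bodø→Kristiansand→Molde→Narvik→Stavanger
Bodø→Kristiansand→Narvik→Stavanger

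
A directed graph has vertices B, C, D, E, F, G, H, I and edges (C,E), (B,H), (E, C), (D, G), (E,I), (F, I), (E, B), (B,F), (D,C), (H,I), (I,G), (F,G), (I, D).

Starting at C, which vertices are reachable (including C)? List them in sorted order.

B, C, D, E, F, G, H, I

Start at C.
Its neighbours: E.
Then their neighbours: B, I.
Then next layer: D, F, G, H.
Every vertex is now reached.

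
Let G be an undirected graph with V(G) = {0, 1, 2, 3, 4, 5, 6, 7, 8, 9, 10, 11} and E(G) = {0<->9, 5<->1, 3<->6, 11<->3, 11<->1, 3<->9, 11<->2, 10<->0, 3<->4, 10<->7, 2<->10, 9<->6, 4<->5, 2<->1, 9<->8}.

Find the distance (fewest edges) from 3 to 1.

2

Distance 0: 3.
Distance 1: 4, 6, 9, 11.
Distance 2: 0, 1, 2, 5, 8 — contains 1.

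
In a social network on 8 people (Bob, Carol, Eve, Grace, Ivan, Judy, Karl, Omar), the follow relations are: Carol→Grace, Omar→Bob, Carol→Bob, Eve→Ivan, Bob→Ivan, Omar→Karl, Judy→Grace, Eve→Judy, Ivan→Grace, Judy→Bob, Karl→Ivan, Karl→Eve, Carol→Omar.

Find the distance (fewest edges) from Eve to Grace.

2

Distance 0: Eve.
Distance 1: Ivan, Judy.
Distance 2: Bob, Grace — contains Grace.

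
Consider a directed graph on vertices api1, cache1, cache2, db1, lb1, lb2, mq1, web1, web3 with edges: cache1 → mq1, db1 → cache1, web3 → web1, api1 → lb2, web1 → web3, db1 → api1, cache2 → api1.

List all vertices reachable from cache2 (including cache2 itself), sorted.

api1, cache2, lb2

Start at cache2.
Its neighbours: api1.
Then their neighbours: lb2.
Nothing further is reachable.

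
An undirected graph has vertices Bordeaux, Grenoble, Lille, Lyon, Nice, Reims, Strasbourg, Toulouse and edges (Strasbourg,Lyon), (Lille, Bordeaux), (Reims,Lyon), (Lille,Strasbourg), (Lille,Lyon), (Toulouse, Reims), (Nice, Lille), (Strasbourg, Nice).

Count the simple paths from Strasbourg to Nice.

3

Strasbourg–Lille–Nice
Strasbourg–Lyon–Lille–Nice
Strasbourg–Nice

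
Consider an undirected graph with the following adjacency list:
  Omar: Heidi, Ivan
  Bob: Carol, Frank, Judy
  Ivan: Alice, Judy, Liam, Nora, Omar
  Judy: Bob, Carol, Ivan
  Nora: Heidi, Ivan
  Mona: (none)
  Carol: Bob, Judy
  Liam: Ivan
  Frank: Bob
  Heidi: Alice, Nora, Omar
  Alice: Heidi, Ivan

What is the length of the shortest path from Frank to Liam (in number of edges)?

Distance 0: Frank.
Distance 1: Bob.
Distance 2: Carol, Judy.
Distance 3: Ivan.
Distance 4: Alice, Liam, Nora, Omar — contains Liam.

4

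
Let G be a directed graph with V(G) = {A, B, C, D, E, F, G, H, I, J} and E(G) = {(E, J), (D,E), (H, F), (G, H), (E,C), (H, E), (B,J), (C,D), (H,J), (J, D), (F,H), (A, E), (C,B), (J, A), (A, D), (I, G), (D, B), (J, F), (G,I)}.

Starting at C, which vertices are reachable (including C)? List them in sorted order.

Start at C.
Its neighbours: B, D.
Then their neighbours: E, J.
Then next layer: A, F.
Then next layer: H.
Nothing further is reachable.

A, B, C, D, E, F, H, J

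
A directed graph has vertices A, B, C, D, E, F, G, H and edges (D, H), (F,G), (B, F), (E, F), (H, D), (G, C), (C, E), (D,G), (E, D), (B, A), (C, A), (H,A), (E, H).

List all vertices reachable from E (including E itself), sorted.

A, C, D, E, F, G, H

Start at E.
Its neighbours: D, F, H.
Then their neighbours: A, G.
Then next layer: C.
Nothing further is reachable.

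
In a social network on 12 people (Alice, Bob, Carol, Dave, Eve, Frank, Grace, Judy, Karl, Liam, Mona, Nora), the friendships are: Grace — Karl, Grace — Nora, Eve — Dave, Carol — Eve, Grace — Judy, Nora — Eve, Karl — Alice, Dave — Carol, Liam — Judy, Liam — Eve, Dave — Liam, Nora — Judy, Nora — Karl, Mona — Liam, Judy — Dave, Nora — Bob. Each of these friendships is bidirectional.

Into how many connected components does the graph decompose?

2

From Alice: component {Alice, Bob, Carol, Dave, Eve, Grace, Judy, Karl, Liam, Mona, Nora}.
From Frank: component {Frank}.
That's 2 components.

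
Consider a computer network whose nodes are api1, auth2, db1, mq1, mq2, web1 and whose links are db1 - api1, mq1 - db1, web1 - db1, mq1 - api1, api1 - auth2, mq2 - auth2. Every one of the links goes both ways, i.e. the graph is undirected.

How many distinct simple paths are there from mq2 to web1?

mq2–auth2–api1–db1–web1
mq2–auth2–api1–mq1–db1–web1

2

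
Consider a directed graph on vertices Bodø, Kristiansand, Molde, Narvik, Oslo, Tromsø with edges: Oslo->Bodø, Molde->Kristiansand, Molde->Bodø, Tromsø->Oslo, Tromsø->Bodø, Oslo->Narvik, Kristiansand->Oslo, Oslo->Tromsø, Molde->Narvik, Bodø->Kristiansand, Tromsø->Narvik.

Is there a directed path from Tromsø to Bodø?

Yes

Explore from Tromsø.
Distance 1: reach Bodø, Narvik, Oslo.
Found Bodø.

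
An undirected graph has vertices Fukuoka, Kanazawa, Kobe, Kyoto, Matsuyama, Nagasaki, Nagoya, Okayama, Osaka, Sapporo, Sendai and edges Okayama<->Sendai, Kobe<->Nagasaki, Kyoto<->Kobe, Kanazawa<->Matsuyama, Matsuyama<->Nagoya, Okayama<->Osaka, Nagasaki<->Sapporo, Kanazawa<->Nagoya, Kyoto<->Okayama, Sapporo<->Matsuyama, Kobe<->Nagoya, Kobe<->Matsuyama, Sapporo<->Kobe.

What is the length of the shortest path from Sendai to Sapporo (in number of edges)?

4

Distance 0: Sendai.
Distance 1: Okayama.
Distance 2: Kyoto, Osaka.
Distance 3: Kobe.
Distance 4: Matsuyama, Nagasaki, Nagoya, Sapporo — contains Sapporo.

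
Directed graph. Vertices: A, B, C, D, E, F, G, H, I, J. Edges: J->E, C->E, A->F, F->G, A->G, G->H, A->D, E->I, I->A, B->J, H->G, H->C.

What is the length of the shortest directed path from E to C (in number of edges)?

5

Distance 0: E.
Distance 1: I.
Distance 2: A.
Distance 3: D, F, G.
Distance 4: H.
Distance 5: C — contains C.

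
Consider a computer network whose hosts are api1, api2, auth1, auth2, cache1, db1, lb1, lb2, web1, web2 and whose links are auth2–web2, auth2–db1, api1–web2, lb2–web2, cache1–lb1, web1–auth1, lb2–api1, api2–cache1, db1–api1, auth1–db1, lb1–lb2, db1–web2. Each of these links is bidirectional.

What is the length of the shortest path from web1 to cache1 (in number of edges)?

Distance 0: web1.
Distance 1: auth1.
Distance 2: db1.
Distance 3: api1, auth2, web2.
Distance 4: lb2.
Distance 5: lb1.
Distance 6: cache1 — contains cache1.

6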